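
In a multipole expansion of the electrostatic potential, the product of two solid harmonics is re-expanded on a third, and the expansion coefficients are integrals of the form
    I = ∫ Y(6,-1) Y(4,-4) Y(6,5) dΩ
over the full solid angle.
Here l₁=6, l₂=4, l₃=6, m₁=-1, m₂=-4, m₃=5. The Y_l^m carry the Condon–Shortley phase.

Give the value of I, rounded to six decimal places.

-0.102536

Rules hold: Σm=0, L=16 even, 2≤6≤10.
N = 13·9·13 = 1521
Δ = 4!·8!·4!/17! = 1/15315300
Racah Σ t=0..4: t=0:+1/829440 t=1:−1/25920 t=2:+1/9216 t=3:−1/25920 t=4:+1/829440 = 7/207360
⇒ 3j(6 4 6; 0 0 0)² = 28/2431, sgn +1
Racah Σ t=0..0: t=0:+1/2903040 = 1/2903040
⇒ 3j(6 4 6; -1 -4 5)² = 5/663, sgn -1
4πI² = N·(3j₀)²·(3jₘ)² = 420/3179
I = -1·√(0.132117/4π) = -0.10253555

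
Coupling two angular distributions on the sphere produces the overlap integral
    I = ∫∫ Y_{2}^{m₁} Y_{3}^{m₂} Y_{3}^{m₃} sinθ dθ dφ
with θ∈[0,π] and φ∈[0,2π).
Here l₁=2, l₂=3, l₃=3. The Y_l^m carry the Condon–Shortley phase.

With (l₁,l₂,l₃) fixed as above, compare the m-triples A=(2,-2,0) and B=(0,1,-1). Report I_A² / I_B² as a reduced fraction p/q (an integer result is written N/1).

20/9

Same 2,3,3: normalisation and zero-m 3j drop out of the ratio.
A: Δ: 2! 2! 4! / 9! → 1/3780; sum: t=0:+1/24 = 1/24; 3j²(2 3 3; 2 -2 0) = Δ·Π!·Σ² = 1/21  (sign -1)
B: Δ: 2! 2! 4! / 9! → 1/3780; sum: t=0:+1/96 t=1:−1/6 t=2:+1/16 = -3/32; 3j²(2 3 3; 0 1 -1) = Δ·Π!·Σ² = 3/140  (sign -1)
I_A²/I_B² = (1/21)/(3/140) = 20/9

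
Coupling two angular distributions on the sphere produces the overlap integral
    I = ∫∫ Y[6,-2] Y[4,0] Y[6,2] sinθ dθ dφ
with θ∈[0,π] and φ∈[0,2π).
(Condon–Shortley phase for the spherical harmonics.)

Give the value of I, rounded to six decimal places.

0.016594

m-sum 0 ✓  L=16 even ✓  2≤6≤10 ✓
Π(2lᵢ+1) = 13×9×13 = 1521
triangle coeff Δ(6,4,6) = 1/15315300
Σ_t [0,4]: t=0:+1/829440 t=1:−1/25920 t=2:+1/9216 t=3:−1/25920 t=4:+1/829440 = 7/207360
(3j)²=28/2431 [(6 4 6; 0 0 0)], sign=+1
Σ_t [0,4]: t=0:+1/23224320 t=1:−1/181440 t=2:+1/23040 t=3:−1/25920 t=4:+1/331776 = 11/4644864
(3j)²=11/55692 [(6 4 6; -2 0 2)], sign=+1
⇒ 4πI² = 1/289
I = (+1)√(1/289/(4π)) = 0.01659381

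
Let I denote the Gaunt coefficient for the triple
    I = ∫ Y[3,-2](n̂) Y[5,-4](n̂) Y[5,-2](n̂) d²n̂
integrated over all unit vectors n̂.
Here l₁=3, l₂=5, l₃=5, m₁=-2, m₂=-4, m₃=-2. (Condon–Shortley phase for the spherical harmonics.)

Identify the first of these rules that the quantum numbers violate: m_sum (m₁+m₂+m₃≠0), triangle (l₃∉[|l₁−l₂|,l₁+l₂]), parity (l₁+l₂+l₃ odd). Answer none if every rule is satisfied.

azimuthal sum: -2 − 4 − 2 = -8  ✗
2 ≤ 5 ≤ 8 (triangle on l)
L = 3 + 5 + 5 = 13 (odd)

m_sum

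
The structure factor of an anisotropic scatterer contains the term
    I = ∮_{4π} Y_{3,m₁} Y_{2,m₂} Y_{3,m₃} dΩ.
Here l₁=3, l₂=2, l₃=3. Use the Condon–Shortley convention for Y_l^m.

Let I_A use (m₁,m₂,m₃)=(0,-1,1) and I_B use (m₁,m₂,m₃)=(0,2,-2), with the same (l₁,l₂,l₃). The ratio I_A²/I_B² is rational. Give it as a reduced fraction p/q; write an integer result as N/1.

Same 3,2,3: normalisation and zero-m 3j drop out of the ratio.
A: Δ: 2! 4! 2! / 9! → 1/3780; sum: t=0:+1/12 t=1:−1/8 = -1/24; 3j²(3 2 3; 0 -1 1) = Δ·Π!·Σ² = 1/210  (sign -1)
B: Δ: 2! 4! 2! / 9! → 1/3780; sum: t=2:+1/24 = 1/24; 3j²(3 2 3; 0 2 -2) = Δ·Π!·Σ² = 1/21  (sign -1)
I_A²/I_B² = (1/210)/(1/21) = 1/10

1/10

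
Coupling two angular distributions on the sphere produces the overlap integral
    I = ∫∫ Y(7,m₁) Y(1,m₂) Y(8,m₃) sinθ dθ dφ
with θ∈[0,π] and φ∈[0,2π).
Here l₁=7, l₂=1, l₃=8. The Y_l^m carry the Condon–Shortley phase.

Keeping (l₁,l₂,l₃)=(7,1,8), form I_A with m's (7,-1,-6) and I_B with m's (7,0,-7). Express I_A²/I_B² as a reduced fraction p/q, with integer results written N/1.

Shared (l₁,l₂,l₃)=(7,1,8): N and (l;000)² cancel in I_A²/I_B².
A: Δ = 0!·14!·2!/17! = 1/2040; Racah Σ t=0..0: t=0:+1/174356582400 = 1/174356582400; ⇒ 3j(7 1 8; 7 -1 -6)² = 1/2040, sgn +1
B: Δ = 0!·14!·2!/17! = 1/2040; Racah Σ t=0..0: t=0:+1/87178291200 = 1/87178291200; ⇒ 3j(7 1 8; 7 0 -7)² = 1/136, sgn -1
I_A²/I_B² = (1/2040)/(1/136) = 1/15

1/15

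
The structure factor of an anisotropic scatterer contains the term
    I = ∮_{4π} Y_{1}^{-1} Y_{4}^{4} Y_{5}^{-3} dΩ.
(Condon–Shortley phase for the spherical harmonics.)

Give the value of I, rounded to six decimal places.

Checks pass: Σm=0; 10 even; l₃=5∈[3,5].
(2·1+1)(2·4+1)(2·5+1) = 297
Δ: 0! 2! 8! / 11! → 1/495
sum: t=0:+1/576 = 1/576
3j²(1 4 5; 0 0 0) = Δ·Π!·Σ² = 5/99  (sign -1)
sum: t=0:+1/80640 = 1/80640
3j²(1 4 5; -1 4 -3) = Δ·Π!·Σ² = 1/495  (sign +1)
combine: 4πI² = 297·5/99·1/495 = 1/33
take √, sign -1: I = -0.04910640

-0.049106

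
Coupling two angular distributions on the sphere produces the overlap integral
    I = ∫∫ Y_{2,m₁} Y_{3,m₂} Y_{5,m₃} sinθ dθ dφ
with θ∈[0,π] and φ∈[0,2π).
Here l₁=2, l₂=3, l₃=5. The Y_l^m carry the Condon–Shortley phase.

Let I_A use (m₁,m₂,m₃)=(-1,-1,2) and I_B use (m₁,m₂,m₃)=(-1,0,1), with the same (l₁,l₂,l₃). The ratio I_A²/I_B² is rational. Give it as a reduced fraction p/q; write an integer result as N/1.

l's match ⇒ only the (l;m) 3-j factors differ between A and B.
A: triangle coeff Δ(2,3,5) = 1/2310; Σ_t [0,0]: t=0:+1/288 = 1/288; (3j)²=1/22 [(2 3 5; -1 -1 2)], sign=-1
B: triangle coeff Δ(2,3,5) = 1/2310; Σ_t [0,0]: t=0:+1/216 = 1/216; (3j)²=8/231 [(2 3 5; -1 0 1)], sign=+1
I_A²/I_B² = (1/22)/(8/231) = 21/16

21/16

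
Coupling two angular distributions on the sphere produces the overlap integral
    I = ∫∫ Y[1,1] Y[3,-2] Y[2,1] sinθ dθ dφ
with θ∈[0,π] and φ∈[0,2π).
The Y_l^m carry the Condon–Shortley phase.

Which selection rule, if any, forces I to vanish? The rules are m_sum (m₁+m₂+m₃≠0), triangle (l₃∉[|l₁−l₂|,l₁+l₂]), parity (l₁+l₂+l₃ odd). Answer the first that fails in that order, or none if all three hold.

azimuthal sum: 1 − 2 + 1 = 0  ✓
2 ≤ 2 ≤ 4 (triangle on l)  ✓
L = 1 + 3 + 2 = 6 (even)  ✓

none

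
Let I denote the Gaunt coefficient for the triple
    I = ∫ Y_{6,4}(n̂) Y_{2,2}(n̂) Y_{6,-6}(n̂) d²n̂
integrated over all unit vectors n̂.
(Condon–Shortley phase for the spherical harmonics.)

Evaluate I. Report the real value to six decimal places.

-0.076075

Checks pass: Σm=0; 14 even; l₃=6∈[4,8].
(2·6+1)(2·2+1)(2·6+1) = 845
Δ: 2! 10! 2! / 15! → 1/90090
sum: t=0:+1/69120 t=1:−1/14400 t=2:+1/69120 = -7/172800
3j²(6 2 6; 0 0 0) = Δ·Π!·Σ² = 14/715  (sign -1)
sum: t=2:+1/14515200 = 1/14515200
3j²(6 2 6; 4 2 -6) = Δ·Π!·Σ² = 2/455  (sign +1)
combine: 4πI² = 845·14/715·2/455 = 4/55
take √, sign -1: I = -0.07607531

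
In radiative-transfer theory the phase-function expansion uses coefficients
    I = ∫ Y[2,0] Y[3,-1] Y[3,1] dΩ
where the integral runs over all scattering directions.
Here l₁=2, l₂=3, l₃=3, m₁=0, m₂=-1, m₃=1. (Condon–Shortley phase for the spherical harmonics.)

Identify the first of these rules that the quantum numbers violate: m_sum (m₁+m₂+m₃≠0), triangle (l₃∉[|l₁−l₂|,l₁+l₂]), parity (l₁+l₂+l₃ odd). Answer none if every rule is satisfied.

none

Σmᵢ = 0  ✓
l₃∈[|l₁−l₂|,l₁+l₂]=[1,5], have l₃=3  ✓
Σlᵢ = 8 ⇒ even  ✓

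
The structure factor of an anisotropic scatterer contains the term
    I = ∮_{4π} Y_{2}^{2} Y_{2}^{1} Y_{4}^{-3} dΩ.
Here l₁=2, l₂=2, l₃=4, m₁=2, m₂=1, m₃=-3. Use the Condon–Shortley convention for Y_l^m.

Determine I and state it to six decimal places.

-0.238414

Checks pass: Σm=0; 8 even; l₃=4∈[0,4].
(2·2+1)(2·2+1)(2·4+1) = 225
Δ: 0! 4! 4! / 9! → 1/630
sum: t=0:+1/16 = 1/16
3j²(2 2 4; 0 0 0) = Δ·Π!·Σ² = 2/35  (sign +1)
sum: t=0:+1/144 = 1/144
3j²(2 2 4; 2 1 -3) = Δ·Π!·Σ² = 1/18  (sign -1)
combine: 4πI² = 225·2/35·1/18 = 5/7
take √, sign -1: I = -0.23841361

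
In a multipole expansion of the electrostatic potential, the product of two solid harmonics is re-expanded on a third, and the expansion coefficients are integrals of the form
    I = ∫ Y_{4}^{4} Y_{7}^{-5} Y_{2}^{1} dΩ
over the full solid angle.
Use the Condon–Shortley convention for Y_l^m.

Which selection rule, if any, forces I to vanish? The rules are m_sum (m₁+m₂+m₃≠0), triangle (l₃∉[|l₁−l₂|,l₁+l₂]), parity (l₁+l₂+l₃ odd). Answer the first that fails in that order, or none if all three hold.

triangle

m₁+m₂+m₃ = 4 − 5 + 1 = 0  ✓
triangle: |4−7|=3 ≤ l₃=2 ≤ 4+7=11  ✗
parity: l₁+l₂+l₃ = 13 is odd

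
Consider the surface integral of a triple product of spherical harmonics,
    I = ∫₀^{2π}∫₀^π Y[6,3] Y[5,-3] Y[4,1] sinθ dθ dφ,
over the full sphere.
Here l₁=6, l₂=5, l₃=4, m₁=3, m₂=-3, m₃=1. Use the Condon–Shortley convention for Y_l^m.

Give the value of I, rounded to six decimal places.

0.000000

Σmᵢ = 1 ≠ 0, so the φ-integral vanishes; I = 0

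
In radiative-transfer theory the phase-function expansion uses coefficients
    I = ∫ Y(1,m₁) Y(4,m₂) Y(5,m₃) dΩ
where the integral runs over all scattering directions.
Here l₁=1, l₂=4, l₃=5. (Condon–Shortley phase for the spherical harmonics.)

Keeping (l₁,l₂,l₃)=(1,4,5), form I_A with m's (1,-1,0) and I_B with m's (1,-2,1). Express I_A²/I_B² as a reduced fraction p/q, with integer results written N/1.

Shared (l₁,l₂,l₃)=(1,4,5): N and (l;000)² cancel in I_A²/I_B².
A: Δ = 0!·2!·8!/11! = 1/495; Racah Σ t=0..0: t=0:+1/1440 = 1/1440; ⇒ 3j(1 4 5; 1 -1 0)² = 2/99, sgn -1
B: Δ = 0!·2!·8!/11! = 1/495; Racah Σ t=0..0: t=0:+1/2880 = 1/2880; ⇒ 3j(1 4 5; 1 -2 1)² = 2/165, sgn +1
I_A²/I_B² = (2/99)/(2/165) = 5/3

5/3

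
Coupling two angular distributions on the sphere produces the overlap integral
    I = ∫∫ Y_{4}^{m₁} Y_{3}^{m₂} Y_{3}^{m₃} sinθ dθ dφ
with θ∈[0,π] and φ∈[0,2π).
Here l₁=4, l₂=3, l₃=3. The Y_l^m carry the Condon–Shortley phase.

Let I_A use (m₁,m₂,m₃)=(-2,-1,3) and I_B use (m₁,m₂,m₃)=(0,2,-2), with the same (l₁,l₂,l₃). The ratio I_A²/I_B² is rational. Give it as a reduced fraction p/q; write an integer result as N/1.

54/49

l's match ⇒ only the (l;m) 3-j factors differ between A and B.
A: triangle coeff Δ(4,3,3) = 1/34650; Σ_t [2,2]: t=2:+1/192 = 1/192; (3j)²=3/77 [(4 3 3; -2 -1 3)], sign=+1
B: triangle coeff Δ(4,3,3) = 1/34650; Σ_t [3,4]: t=3:−1/72 t=4:+1/576 = -7/576; (3j)²=7/198 [(4 3 3; 0 2 -2)], sign=+1
I_A²/I_B² = (3/77)/(7/198) = 54/49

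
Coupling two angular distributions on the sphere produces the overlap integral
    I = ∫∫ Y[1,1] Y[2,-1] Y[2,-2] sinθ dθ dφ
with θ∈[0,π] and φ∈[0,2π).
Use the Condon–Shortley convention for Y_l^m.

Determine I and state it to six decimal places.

1 − 1 − 2 = -2 ≠ 0: azimuthal integral kills it; I = 0

0.000000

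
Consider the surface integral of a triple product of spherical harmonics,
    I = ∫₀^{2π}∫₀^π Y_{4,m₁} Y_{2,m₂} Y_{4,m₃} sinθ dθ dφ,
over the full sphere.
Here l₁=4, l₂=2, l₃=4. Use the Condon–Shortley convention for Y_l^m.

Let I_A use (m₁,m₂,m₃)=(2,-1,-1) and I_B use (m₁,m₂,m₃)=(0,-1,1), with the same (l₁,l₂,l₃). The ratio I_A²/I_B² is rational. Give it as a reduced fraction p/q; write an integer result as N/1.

Same 4,2,4: normalisation and zero-m 3j drop out of the ratio.
A: Δ: 2! 6! 2! / 11! → 1/13860; sum: t=0:+1/96 t=1:−1/240 = 1/160; 3j²(4 2 4; 2 -1 -1) = Δ·Π!·Σ² = 27/1540  (sign -1)
B: Δ: 2! 6! 2! / 11! → 1/13860; sum: t=0:+1/96 t=1:−1/72 = -1/288; 3j²(4 2 4; 0 -1 1) = Δ·Π!·Σ² = 1/462  (sign +1)
I_A²/I_B² = (27/1540)/(1/462) = 81/10

81/10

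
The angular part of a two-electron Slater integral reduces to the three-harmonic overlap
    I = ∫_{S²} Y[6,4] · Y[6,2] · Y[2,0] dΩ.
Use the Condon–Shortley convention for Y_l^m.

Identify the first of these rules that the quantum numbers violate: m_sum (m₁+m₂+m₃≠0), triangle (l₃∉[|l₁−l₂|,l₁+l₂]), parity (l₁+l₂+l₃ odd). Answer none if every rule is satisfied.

azimuthal sum: 4 + 2 + 0 = 6  ✗
0 ≤ 2 ≤ 12 (triangle on l)
L = 6 + 6 + 2 = 14 (even)

m_sum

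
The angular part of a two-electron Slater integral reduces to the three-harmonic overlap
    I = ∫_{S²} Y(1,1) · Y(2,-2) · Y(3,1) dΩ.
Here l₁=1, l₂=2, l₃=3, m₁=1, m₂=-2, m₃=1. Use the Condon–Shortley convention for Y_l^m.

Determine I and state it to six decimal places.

-0.082589

Checks pass: Σm=0; 6 even; l₃=3∈[1,3].
(2·1+1)(2·2+1)(2·3+1) = 105
Δ: 0! 2! 4! / 7! → 1/105
sum: t=0:+1/4 = 1/4
3j²(1 2 3; 0 0 0) = Δ·Π!·Σ² = 3/35  (sign -1)
sum: t=0:+1/48 = 1/48
3j²(1 2 3; 1 -2 1) = Δ·Π!·Σ² = 1/105  (sign +1)
combine: 4πI² = 105·3/35·1/105 = 3/35
take √, sign -1: I = -0.08258890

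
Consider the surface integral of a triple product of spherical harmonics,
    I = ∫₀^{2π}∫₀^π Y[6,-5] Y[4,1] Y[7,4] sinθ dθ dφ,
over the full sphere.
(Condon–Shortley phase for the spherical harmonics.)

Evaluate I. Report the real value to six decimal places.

Σlᵢ=17 odd — θ-integrand is odd under cosθ→−cosθ; I=0

0.000000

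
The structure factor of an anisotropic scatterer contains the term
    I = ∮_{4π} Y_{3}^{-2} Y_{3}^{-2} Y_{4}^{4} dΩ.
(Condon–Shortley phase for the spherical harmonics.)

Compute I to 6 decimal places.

m-sum 0 ✓  L=10 even ✓  0≤4≤6 ✓
Π(2lᵢ+1) = 7×7×9 = 441
triangle coeff Δ(3,3,4) = 1/34650
Σ_t [0,2]: t=0:+1/72 t=1:−1/16 t=2:+1/72 = -5/144
(3j)²=2/77 [(3 3 4; 0 0 0)], sign=-1
Σ_t [1,1]: t=1:−1/576 = -1/576
(3j)²=5/99 [(3 3 4; -2 -2 4)], sign=-1
⇒ 4πI² = 70/121
I = (+1)√(70/121/(4π)) = 0.21456131

0.214561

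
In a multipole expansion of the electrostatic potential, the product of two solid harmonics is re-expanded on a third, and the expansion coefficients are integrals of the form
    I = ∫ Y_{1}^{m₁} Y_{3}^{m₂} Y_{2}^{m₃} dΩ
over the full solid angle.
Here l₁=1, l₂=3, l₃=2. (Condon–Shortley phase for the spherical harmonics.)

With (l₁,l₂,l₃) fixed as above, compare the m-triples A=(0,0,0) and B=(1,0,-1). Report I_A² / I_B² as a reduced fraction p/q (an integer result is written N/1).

3/1

Same 1,3,2: normalisation and zero-m 3j drop out of the ratio.
A: Δ: 2! 0! 4! / 7! → 1/105; sum: t=1:−1/4 = -1/4; 3j²(1 3 2; 0 0 0) = Δ·Π!·Σ² = 3/35  (sign -1)
B: Δ: 2! 0! 4! / 7! → 1/105; sum: t=0:+1/12 = 1/12; 3j²(1 3 2; 1 0 -1) = Δ·Π!·Σ² = 1/35  (sign -1)
I_A²/I_B² = (3/35)/(1/35) = 3/1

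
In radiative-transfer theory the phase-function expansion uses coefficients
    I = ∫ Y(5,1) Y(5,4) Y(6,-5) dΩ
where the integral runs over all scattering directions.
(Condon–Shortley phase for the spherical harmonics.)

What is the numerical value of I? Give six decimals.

0.158629

Checks pass: Σm=0; 16 even; l₃=6∈[0,10].
(2·5+1)(2·5+1)(2·6+1) = 1573
Δ: 4! 6! 6! / 17! → 1/28588560
sum: t=0:+1/345600 t=1:−1/13824 t=2:+1/5184 t=3:−1/13824 t=4:+1/345600 = 7/129600
3j²(5 5 6; 0 0 0) = Δ·Π!·Σ² = 80/7293  (sign +1)
sum: t=3:−1/518400 t=4:+1/2073600 = -1/691200
3j²(5 5 6; 1 4 -5) = Δ·Π!·Σ² = 81/4420  (sign +1)
combine: 4πI² = 1573·80/7293·81/4420 = 1188/3757
take √, sign +1: I = 0.15862904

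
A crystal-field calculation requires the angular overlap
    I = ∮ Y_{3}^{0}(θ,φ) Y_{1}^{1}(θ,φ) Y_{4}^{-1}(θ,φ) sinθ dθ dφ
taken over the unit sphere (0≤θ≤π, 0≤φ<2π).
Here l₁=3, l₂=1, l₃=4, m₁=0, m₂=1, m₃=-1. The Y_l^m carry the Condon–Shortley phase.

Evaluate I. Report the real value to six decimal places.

m-sum 0 ✓  L=8 even ✓  2≤4≤4 ✓
Π(2lᵢ+1) = 7×3×9 = 189
triangle coeff Δ(3,1,4) = 1/252
Σ_t [0,0]: t=0:+1/36 = 1/36
(3j)²=4/63 [(3 1 4; 0 0 0)], sign=+1
Σ_t [0,0]: t=0:+1/72 = 1/72
(3j)²=5/126 [(3 1 4; 0 1 -1)], sign=-1
⇒ 4πI² = 10/21
I = (-1)√(10/21/(4π)) = -0.19466390

-0.194664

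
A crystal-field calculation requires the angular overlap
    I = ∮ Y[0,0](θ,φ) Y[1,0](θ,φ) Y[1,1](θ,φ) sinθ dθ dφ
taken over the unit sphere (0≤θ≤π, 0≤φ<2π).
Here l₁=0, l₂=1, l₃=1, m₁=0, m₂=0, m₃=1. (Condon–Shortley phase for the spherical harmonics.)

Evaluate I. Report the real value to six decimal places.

0.000000

Σmᵢ = 1 ≠ 0, so the φ-integral vanishes; I = 0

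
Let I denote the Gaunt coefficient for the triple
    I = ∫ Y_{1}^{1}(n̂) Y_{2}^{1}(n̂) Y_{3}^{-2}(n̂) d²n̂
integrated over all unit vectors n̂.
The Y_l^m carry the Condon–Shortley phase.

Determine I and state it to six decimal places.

0.261169

Checks pass: Σm=0; 6 even; l₃=3∈[1,3].
(2·1+1)(2·2+1)(2·3+1) = 105
Δ: 0! 2! 4! / 7! → 1/105
sum: t=0:+1/4 = 1/4
3j²(1 2 3; 0 0 0) = Δ·Π!·Σ² = 3/35  (sign -1)
sum: t=0:+1/12 = 1/12
3j²(1 2 3; 1 1 -2) = Δ·Π!·Σ² = 2/21  (sign -1)
combine: 4πI² = 105·3/35·2/21 = 6/7
take √, sign +1: I = 0.26116903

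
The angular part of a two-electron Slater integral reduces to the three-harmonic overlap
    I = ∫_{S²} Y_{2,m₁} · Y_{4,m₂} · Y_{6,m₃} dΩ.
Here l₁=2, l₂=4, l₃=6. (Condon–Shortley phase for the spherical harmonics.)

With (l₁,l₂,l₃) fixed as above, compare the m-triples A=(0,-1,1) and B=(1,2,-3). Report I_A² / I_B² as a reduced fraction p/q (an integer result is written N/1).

5/6

l's match ⇒ only the (l;m) 3-j factors differ between A and B.
A: triangle coeff Δ(2,4,6) = 1/6435; Σ_t [0,0]: t=0:+1/2880 = 1/2880; (3j)²=14/429 [(2 4 6; 0 -1 1)], sign=-1
B: triangle coeff Δ(2,4,6) = 1/6435; Σ_t [0,0]: t=0:+1/8640 = 1/8640; (3j)²=28/715 [(2 4 6; 1 2 -3)], sign=-1
I_A²/I_B² = (14/429)/(28/715) = 5/6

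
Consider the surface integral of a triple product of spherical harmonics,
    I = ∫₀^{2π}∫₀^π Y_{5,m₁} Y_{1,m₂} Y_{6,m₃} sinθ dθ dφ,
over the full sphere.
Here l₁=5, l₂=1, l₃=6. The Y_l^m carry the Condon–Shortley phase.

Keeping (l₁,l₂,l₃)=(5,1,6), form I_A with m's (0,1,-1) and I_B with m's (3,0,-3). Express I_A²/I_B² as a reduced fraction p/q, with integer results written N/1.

7/9

Same 5,1,6: normalisation and zero-m 3j drop out of the ratio.
A: Δ: 0! 10! 2! / 13! → 1/858; sum: t=0:+1/28800 = 1/28800; 3j²(5 1 6; 0 1 -1) = Δ·Π!·Σ² = 7/286  (sign -1)
B: Δ: 0! 10! 2! / 13! → 1/858; sum: t=0:+1/80640 = 1/80640; 3j²(5 1 6; 3 0 -3) = Δ·Π!·Σ² = 9/286  (sign -1)
I_A²/I_B² = (7/286)/(9/286) = 7/9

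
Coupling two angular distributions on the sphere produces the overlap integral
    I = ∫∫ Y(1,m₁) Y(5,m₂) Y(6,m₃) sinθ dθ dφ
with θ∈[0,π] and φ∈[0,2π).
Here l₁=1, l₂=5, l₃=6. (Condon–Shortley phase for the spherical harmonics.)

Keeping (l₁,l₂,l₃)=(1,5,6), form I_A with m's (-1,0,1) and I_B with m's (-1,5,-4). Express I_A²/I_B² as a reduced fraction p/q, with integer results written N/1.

21/1

Same 1,5,6: normalisation and zero-m 3j drop out of the ratio.
A: Δ: 0! 2! 10! / 13! → 1/858; sum: t=0:+1/28800 = 1/28800; 3j²(1 5 6; -1 0 1) = Δ·Π!·Σ² = 7/286  (sign -1)
B: Δ: 0! 2! 10! / 13! → 1/858; sum: t=0:+1/7257600 = 1/7257600; 3j²(1 5 6; -1 5 -4) = Δ·Π!·Σ² = 1/858  (sign +1)
I_A²/I_B² = (7/286)/(1/858) = 21/1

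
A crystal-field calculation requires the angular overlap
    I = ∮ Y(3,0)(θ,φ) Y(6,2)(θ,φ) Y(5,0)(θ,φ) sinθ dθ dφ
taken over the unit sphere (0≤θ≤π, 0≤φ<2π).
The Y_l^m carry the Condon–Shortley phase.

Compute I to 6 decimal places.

m-sum = 0 + 2 + 0 = 2 ≠ 0 ⇒ I = 0

0.000000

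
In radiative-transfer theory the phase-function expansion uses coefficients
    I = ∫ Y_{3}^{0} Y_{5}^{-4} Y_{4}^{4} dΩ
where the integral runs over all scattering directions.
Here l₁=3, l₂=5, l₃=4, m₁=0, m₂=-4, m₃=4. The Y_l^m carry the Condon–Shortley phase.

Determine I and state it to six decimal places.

Checks pass: Σm=0; 12 even; l₃=4∈[2,8].
(2·3+1)(2·5+1)(2·4+1) = 693
Δ: 4! 2! 6! / 13! → 1/180180
sum: t=1:−1/576 t=2:+1/144 t=3:−1/576 = 1/288
3j²(3 5 4; 0 0 0) = Δ·Π!·Σ² = 20/1001  (sign +1)
sum: t=1:−1/8640 = -1/8640
3j²(3 5 4; 0 -4 4) = Δ·Π!·Σ² = 28/715  (sign -1)
combine: 4πI² = 693·20/1001·28/715 = 1008/1859
take √, sign -1: I = -0.20772350

-0.207724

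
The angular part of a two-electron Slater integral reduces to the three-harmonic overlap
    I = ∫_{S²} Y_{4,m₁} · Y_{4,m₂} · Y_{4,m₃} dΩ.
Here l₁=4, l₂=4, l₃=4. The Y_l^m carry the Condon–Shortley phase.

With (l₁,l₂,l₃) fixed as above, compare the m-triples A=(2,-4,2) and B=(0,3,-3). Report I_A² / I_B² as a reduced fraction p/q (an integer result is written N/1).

10/7

Same 4,4,4: normalisation and zero-m 3j drop out of the ratio.
A: Δ: 4! 4! 4! / 13! → 1/450450; sum: t=0:+1/2304 = 1/2304; 3j²(4 4 4; 2 -4 2) = Δ·Π!·Σ² = 5/143  (sign +1)
B: Δ: 4! 4! 4! / 13! → 1/450450; sum: t=3:−1/864 t=4:+1/3456 = -1/1152; 3j²(4 4 4; 0 3 -3) = Δ·Π!·Σ² = 7/286  (sign +1)
I_A²/I_B² = (5/143)/(7/286) = 10/7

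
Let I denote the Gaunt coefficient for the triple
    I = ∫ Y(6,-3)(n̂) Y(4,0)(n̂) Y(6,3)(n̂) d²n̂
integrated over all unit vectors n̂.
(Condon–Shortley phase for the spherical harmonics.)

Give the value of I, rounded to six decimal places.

0.081461

Rules hold: Σm=0, L=16 even, 2≤6≤10.
N = 13·9·13 = 1521
Δ = 4!·8!·4!/17! = 1/15315300
Racah Σ t=0..4: t=0:+1/829440 t=1:−1/25920 t=2:+1/9216 t=3:−1/25920 t=4:+1/829440 = 7/207360
⇒ 3j(6 4 6; 0 0 0)² = 28/2431, sgn +1
Racah Σ t=1..4: t=1:−1/1451520 t=2:+1/80640 t=3:−1/51840 t=4:+1/414720 = -1/193536
⇒ 3j(6 4 6; -3 0 3)² = 81/17017, sgn +1
4πI² = N·(3j₀)²·(3jₘ)² = 2916/34969
I = +1·√(0.0833881/4π) = 0.08146053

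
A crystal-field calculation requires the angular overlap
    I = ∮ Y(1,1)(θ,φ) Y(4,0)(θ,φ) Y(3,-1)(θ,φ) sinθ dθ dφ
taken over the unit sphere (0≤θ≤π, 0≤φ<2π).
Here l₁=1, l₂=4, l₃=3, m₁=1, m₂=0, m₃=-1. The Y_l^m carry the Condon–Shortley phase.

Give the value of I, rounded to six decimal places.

0.150786

Rules hold: Σm=0, L=8 even, 3≤3≤5.
N = 3·9·7 = 189
Δ = 2!·0!·6!/9! = 1/252
Racah Σ t=1..1: t=1:−1/36 = -1/36
⇒ 3j(1 4 3; 0 0 0)² = 4/63, sgn +1
Racah Σ t=0..0: t=0:+1/96 = 1/96
⇒ 3j(1 4 3; 1 0 -1)² = 1/42, sgn +1
4πI² = N·(3j₀)²·(3jₘ)² = 2/7
I = +1·√(0.285714/4π) = 0.15078601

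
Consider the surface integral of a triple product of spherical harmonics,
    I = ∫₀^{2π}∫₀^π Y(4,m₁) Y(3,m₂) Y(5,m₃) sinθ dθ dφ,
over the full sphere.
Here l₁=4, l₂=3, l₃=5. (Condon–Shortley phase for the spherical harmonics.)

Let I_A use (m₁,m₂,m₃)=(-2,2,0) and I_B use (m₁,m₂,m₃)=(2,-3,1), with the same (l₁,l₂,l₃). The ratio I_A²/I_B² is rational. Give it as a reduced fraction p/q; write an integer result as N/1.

Shared (l₁,l₂,l₃)=(4,3,5): N and (l;000)² cancel in I_A²/I_B².
A: Δ = 2!·6!·4!/13! = 1/180180; Racah Σ t=1..2: t=1:−1/2880 t=2:+1/576 = 1/720; ⇒ 3j(4 3 5; -2 2 0)² = 80/3003, sgn -1
B: Δ = 2!·6!·4!/13! = 1/180180; Racah Σ t=0..0: t=0:+1/2304 = 1/2304; ⇒ 3j(4 3 5; 2 -3 1)² = 75/4004, sgn +1
I_A²/I_B² = (80/3003)/(75/4004) = 64/45

64/45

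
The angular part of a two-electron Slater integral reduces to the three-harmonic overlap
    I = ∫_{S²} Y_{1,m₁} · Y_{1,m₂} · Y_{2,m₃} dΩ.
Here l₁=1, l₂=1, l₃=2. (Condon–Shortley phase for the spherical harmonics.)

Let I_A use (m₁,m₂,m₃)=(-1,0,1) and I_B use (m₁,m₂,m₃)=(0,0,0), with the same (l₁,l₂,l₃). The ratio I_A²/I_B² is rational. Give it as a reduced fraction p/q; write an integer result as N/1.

3/4

Same 1,1,2: normalisation and zero-m 3j drop out of the ratio.
A: Δ: 0! 2! 2! / 5! → 1/30; sum: t=0:+1/2 = 1/2; 3j²(1 1 2; -1 0 1) = Δ·Π!·Σ² = 1/10  (sign -1)
B: Δ: 0! 2! 2! / 5! → 1/30; sum: t=0:+1/1 = 1/1; 3j²(1 1 2; 0 0 0) = Δ·Π!·Σ² = 2/15  (sign +1)
I_A²/I_B² = (1/10)/(2/15) = 3/4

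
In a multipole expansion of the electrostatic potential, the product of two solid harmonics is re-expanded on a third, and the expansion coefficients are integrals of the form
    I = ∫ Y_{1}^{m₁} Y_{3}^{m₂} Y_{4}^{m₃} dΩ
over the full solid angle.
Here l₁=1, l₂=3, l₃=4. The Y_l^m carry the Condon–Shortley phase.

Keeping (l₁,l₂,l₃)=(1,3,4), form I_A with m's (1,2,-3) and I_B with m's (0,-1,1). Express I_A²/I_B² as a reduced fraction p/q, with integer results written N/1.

Same 1,3,4: normalisation and zero-m 3j drop out of the ratio.
A: Δ: 0! 2! 6! / 9! → 1/252; sum: t=0:+1/240 = 1/240; 3j²(1 3 4; 1 2 -3) = Δ·Π!·Σ² = 1/12  (sign -1)
B: Δ: 0! 2! 6! / 9! → 1/252; sum: t=0:+1/48 = 1/48; 3j²(1 3 4; 0 -1 1) = Δ·Π!·Σ² = 5/84  (sign -1)
I_A²/I_B² = (1/12)/(5/84) = 7/5

7/5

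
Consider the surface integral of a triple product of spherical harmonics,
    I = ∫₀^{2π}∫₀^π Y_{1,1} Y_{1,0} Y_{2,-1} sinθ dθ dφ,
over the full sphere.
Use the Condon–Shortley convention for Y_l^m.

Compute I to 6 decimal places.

Rules hold: Σm=0, L=4 even, 0≤2≤2.
N = 3·3·5 = 45
Δ = 0!·2!·2!/5! = 1/30
Racah Σ t=0..0: t=0:+1/1 = 1/1
⇒ 3j(1 1 2; 0 0 0)² = 2/15, sgn +1
Racah Σ t=0..0: t=0:+1/2 = 1/2
⇒ 3j(1 1 2; 1 0 -1)² = 1/10, sgn -1
4πI² = N·(3j₀)²·(3jₘ)² = 3/5
I = -1·√(0.6/4π) = -0.21850969

-0.218510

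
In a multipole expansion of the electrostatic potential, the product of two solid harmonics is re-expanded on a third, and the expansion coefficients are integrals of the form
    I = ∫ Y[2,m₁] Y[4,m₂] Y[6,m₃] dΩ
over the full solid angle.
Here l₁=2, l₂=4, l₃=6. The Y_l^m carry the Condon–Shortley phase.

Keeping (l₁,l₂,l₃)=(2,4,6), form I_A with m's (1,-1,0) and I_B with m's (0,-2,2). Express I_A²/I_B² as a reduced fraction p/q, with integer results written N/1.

5/7

l's match ⇒ only the (l;m) 3-j factors differ between A and B.
A: triangle coeff Δ(2,4,6) = 1/6435; Σ_t [0,0]: t=0:+1/4320 = 1/4320; (3j)²=8/429 [(2 4 6; 1 -1 0)], sign=+1
B: triangle coeff Δ(2,4,6) = 1/6435; Σ_t [0,0]: t=0:+1/5760 = 1/5760; (3j)²=56/2145 [(2 4 6; 0 -2 2)], sign=+1
I_A²/I_B² = (8/429)/(56/2145) = 5/7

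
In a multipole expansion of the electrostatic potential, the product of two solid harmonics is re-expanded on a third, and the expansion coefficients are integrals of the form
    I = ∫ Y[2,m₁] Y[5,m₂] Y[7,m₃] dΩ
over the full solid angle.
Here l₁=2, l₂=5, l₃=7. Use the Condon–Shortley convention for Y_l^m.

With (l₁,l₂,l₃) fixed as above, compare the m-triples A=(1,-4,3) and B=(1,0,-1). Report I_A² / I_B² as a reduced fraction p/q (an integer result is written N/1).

l's match ⇒ only the (l;m) 3-j factors differ between A and B.
A: triangle coeff Δ(2,5,7) = 1/15015; Σ_t [0,0]: t=0:+1/2177280 = 1/2177280; (3j)²=8/3003 [(2 5 7; 1 -4 3)], sign=+1
B: triangle coeff Δ(2,5,7) = 1/15015; Σ_t [0,0]: t=0:+1/86400 = 1/86400; (3j)²=16/715 [(2 5 7; 1 0 -1)], sign=+1
I_A²/I_B² = (8/3003)/(16/715) = 5/42

5/42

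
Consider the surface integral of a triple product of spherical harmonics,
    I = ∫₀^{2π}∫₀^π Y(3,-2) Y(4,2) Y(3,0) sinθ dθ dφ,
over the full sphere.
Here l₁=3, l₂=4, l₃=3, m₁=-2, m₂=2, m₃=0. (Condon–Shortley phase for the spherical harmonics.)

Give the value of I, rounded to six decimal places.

-0.044418

Rules hold: Σm=0, L=10 even, 1≤3≤7.
N = 7·9·7 = 441
Δ = 4!·2!·4!/11! = 1/34650
Racah Σ t=1..3: t=1:−1/72 t=2:+1/16 t=3:−1/72 = 5/144
⇒ 3j(3 4 3; 0 0 0)² = 2/77, sgn -1
Racah Σ t=3..4: t=3:−1/72 t=4:+1/96 = -1/288
⇒ 3j(3 4 3; -2 2 0)² = 1/462, sgn +1
4πI² = N·(3j₀)²·(3jₘ)² = 3/121
I = -1·√(0.0247934/4π) = -0.04441841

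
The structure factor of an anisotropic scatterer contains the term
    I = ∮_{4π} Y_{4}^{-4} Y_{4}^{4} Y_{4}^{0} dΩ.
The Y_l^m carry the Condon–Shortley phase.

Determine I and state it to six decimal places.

0.106525

m-sum 0 ✓  L=12 even ✓  0≤4≤8 ✓
Π(2lᵢ+1) = 9×9×9 = 729
triangle coeff Δ(4,4,4) = 1/450450
Σ_t [0,4]: t=0:+1/13824 t=1:−1/216 t=2:+1/64 t=3:−1/216 t=4:+1/13824 = 5/768
(3j)²=18/1001 [(4 4 4; 0 0 0)], sign=+1
Σ_t [4,4]: t=4:+1/13824 = 1/13824
(3j)²=14/1287 [(4 4 4; -4 4 0)], sign=+1
⇒ 4πI² = 2916/20449
I = (+1)√(2916/20449/(4π)) = 0.10652531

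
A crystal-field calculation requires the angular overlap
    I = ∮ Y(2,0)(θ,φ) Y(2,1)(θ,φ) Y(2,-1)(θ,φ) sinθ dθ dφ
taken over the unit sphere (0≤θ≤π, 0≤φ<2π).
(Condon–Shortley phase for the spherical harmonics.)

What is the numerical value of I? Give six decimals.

-0.090112

Rules hold: Σm=0, L=6 even, 0≤2≤4.
N = 5·5·5 = 125
Δ = 2!·2!·2!/7! = 1/630
Racah Σ t=0..2: t=0:+1/8 t=1:−1/1 t=2:+1/8 = -3/4
⇒ 3j(2 2 2; 0 0 0)² = 2/35, sgn -1
Racah Σ t=1..2: t=1:−1/2 t=2:+1/4 = -1/4
⇒ 3j(2 2 2; 0 1 -1)² = 1/70, sgn +1
4πI² = N·(3j₀)²·(3jₘ)² = 5/49
I = -1·√(0.102041/4π) = -0.09011188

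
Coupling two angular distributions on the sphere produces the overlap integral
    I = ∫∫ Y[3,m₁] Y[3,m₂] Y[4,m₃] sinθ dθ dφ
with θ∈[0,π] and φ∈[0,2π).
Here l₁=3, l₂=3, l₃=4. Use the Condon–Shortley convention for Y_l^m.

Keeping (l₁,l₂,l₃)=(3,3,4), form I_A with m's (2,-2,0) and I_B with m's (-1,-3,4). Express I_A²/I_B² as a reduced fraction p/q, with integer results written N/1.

7/6

Same 3,3,4: normalisation and zero-m 3j drop out of the ratio.
A: Δ: 2! 4! 4! / 11! → 1/34650; sum: t=0:+1/72 t=1:−1/576 = 7/576; 3j²(3 3 4; 2 -2 0) = Δ·Π!·Σ² = 7/198  (sign +1)
B: Δ: 2! 4! 4! / 11! → 1/34650; sum: t=0:+1/1152 = 1/1152; 3j²(3 3 4; -1 -3 4) = Δ·Π!·Σ² = 1/33  (sign +1)
I_A²/I_B² = (7/198)/(1/33) = 7/6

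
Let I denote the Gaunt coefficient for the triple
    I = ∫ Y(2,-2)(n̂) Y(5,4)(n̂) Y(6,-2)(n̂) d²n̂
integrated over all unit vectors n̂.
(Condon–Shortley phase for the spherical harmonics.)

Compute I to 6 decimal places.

0.000000

L=13 odd ⇒ parity kills the (l;000) factor ⇒ I = 0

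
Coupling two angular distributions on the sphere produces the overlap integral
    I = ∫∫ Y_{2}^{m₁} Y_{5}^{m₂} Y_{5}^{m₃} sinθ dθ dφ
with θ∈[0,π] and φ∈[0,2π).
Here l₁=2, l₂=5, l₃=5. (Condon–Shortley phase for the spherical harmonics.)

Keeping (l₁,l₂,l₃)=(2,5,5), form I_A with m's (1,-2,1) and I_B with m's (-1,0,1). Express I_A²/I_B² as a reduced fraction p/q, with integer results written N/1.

l's match ⇒ only the (l;m) 3-j factors differ between A and B.
A: triangle coeff Δ(2,5,5) = 1/38610; Σ_t [0,1]: t=0:+1/1440 t=1:−1/2880 = 1/2880; (3j)²=7/715 [(2 5 5; 1 -2 1)], sign=+1
B: triangle coeff Δ(2,5,5) = 1/38610; Σ_t [1,2]: t=1:−1/1152 t=2:+1/1440 = -1/5760; (3j)²=1/858 [(2 5 5; -1 0 1)], sign=-1
I_A²/I_B² = (7/715)/(1/858) = 42/5

42/5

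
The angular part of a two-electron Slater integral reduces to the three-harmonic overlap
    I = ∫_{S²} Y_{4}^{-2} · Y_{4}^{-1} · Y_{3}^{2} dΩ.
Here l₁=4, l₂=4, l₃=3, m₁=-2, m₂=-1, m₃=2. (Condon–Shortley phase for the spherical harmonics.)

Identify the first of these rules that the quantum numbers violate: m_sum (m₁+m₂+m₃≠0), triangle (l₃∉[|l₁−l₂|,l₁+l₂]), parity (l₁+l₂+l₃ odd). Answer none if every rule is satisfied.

m_sum

m₁+m₂+m₃ = -2 − 1 + 2 = -1  ✗
triangle: |4−4|=0 ≤ l₃=3 ≤ 4+4=8
parity: l₁+l₂+l₃ = 11 is odd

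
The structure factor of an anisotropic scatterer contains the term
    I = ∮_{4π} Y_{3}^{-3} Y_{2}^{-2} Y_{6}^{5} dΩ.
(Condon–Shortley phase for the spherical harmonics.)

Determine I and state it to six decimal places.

0.000000

|3−2|≤6≤3+2 violated ⇒ I = 0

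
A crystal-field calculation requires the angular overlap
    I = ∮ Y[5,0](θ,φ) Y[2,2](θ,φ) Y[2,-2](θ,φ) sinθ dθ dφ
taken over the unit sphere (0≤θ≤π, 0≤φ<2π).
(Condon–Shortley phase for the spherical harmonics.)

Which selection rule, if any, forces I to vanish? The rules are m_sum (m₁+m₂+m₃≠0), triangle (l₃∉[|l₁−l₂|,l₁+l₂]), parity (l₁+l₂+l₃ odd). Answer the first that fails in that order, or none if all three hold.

azimuthal sum: 0 + 2 − 2 = 0  ✓
3 ≤ 2 ≤ 7 (triangle on l)  ✗
L = 5 + 2 + 2 = 9 (odd)

triangle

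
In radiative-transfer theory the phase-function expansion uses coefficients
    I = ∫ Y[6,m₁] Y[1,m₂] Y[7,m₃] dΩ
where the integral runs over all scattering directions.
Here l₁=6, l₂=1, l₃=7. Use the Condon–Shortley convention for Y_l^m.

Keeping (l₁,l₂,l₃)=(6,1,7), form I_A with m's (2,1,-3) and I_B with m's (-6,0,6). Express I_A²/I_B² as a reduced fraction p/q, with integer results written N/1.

Same 6,1,7: normalisation and zero-m 3j drop out of the ratio.
A: Δ: 0! 12! 2! / 15! → 1/1365; sum: t=0:+1/1935360 = 1/1935360; 3j²(6 1 7; 2 1 -3) = Δ·Π!·Σ² = 3/91  (sign +1)
B: Δ: 0! 12! 2! / 15! → 1/1365; sum: t=0:+1/479001600 = 1/479001600; 3j²(6 1 7; -6 0 6) = Δ·Π!·Σ² = 1/105  (sign -1)
I_A²/I_B² = (3/91)/(1/105) = 45/13

45/13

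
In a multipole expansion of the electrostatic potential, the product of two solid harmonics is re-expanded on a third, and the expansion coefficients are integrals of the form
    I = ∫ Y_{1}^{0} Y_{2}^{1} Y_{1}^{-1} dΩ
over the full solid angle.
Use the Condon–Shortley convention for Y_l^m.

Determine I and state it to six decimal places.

Checks pass: Σm=0; 4 even; l₃=1∈[1,3].
(2·1+1)(2·2+1)(2·1+1) = 45
Δ: 2! 0! 2! / 5! → 1/30
sum: t=1:−1/1 = -1/1
3j²(1 2 1; 0 0 0) = Δ·Π!·Σ² = 2/15  (sign +1)
sum: t=1:−1/2 = -1/2
3j²(1 2 1; 0 1 -1) = Δ·Π!·Σ² = 1/10  (sign -1)
combine: 4πI² = 45·2/15·1/10 = 3/5
take √, sign -1: I = -0.21850969

-0.218510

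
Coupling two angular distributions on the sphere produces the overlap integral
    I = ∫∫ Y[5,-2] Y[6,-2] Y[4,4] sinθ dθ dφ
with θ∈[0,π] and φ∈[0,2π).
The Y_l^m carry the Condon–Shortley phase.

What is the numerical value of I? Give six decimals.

0.000000

L=15 odd ⇒ parity kills the (l;000) factor ⇒ I = 0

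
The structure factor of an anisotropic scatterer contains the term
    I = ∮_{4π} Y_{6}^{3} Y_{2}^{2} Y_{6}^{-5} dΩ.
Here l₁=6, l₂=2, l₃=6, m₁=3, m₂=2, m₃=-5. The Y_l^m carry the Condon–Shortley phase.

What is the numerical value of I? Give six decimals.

0.120286

Checks pass: Σm=0; 14 even; l₃=6∈[4,8].
(2·6+1)(2·2+1)(2·6+1) = 845
Δ: 2! 10! 2! / 15! → 1/90090
sum: t=0:+1/69120 t=1:−1/14400 t=2:+1/69120 = -7/172800
3j²(6 2 6; 0 0 0) = Δ·Π!·Σ² = 14/715  (sign -1)
sum: t=2:+1/1451520 = 1/1451520
3j²(6 2 6; 3 2 -5) = Δ·Π!·Σ² = 1/91  (sign -1)
combine: 4πI² = 845·14/715·1/91 = 2/11
take √, sign +1: I = 0.12028562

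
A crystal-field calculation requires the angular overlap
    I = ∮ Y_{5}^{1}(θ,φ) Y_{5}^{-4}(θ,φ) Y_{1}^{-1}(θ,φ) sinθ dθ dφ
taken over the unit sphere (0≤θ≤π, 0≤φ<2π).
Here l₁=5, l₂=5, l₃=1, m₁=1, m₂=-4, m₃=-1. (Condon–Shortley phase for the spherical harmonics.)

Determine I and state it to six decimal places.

m-sum = 1 − 4 − 1 = -4 ≠ 0 ⇒ I = 0

0.000000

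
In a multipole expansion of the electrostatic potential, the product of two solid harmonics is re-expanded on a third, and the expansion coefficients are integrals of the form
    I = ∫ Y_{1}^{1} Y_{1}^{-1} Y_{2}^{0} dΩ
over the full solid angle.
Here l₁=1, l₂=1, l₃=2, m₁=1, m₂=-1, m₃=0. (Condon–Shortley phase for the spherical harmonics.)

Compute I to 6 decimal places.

Rules hold: Σm=0, L=4 even, 0≤2≤2.
N = 3·3·5 = 45
Δ = 0!·2!·2!/5! = 1/30
Racah Σ t=0..0: t=0:+1/1 = 1/1
⇒ 3j(1 1 2; 0 0 0)² = 2/15, sgn +1
Racah Σ t=0..0: t=0:+1/4 = 1/4
⇒ 3j(1 1 2; 1 -1 0)² = 1/30, sgn +1
4πI² = N·(3j₀)²·(3jₘ)² = 1/5
I = +1·√(0.2/4π) = 0.12615663

0.126157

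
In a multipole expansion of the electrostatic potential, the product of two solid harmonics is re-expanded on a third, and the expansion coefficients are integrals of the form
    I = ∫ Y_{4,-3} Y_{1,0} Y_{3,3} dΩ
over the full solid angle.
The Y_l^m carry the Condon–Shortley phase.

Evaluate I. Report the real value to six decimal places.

Rules hold: Σm=0, L=8 even, 3≤3≤5.
N = 9·3·7 = 189
Δ = 2!·6!·0!/9! = 1/252
Racah Σ t=1..1: t=1:−1/36 = -1/36
⇒ 3j(4 1 3; 0 0 0)² = 4/63, sgn +1
Racah Σ t=1..1: t=1:−1/720 = -1/720
⇒ 3j(4 1 3; -3 0 3)² = 1/36, sgn -1
4πI² = N·(3j₀)²·(3jₘ)² = 1/3
I = -1·√(0.333333/4π) = -0.16286750

-0.162868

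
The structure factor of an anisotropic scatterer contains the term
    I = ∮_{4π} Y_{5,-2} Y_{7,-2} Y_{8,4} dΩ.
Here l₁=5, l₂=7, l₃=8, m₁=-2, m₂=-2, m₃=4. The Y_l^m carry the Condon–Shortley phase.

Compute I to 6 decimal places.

m-sum 0 ✓  L=20 even ✓  2≤8≤12 ✓
Π(2lᵢ+1) = 11×15×17 = 2805
triangle coeff Δ(5,7,8) = 1/814773960
Σ_t [0,4]: t=0:+1/87091200 t=1:−1/4976640 t=2:+1/2073600 t=3:−1/4976640 t=4:+1/87091200 = 1/9676800
(3j)²=360/46189 [(5 7 8; 0 0 0)], sign=+1
Σ_t [1,4]: t=1:−1/74649600 t=2:+1/14515200 t=3:−1/23224320 t=4:+1/313528320 = 7/447897600
(3j)²=343/75582 [(5 7 8; -2 -2 4)], sign=+1
⇒ 4πI² = 102900/1037153
I = (+1)√(102900/1037153/(4π)) = 0.08885489

0.088855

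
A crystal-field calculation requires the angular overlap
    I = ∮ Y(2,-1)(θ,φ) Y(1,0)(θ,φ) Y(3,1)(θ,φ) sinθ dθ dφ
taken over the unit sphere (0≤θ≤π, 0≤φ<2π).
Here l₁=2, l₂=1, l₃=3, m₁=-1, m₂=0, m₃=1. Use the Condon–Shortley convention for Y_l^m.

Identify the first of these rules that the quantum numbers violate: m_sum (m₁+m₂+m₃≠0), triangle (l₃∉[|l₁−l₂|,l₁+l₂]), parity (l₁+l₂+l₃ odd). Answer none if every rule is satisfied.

none

Σmᵢ = 0  ✓
l₃∈[|l₁−l₂|,l₁+l₂]=[1,3], have l₃=3  ✓
Σlᵢ = 6 ⇒ even  ✓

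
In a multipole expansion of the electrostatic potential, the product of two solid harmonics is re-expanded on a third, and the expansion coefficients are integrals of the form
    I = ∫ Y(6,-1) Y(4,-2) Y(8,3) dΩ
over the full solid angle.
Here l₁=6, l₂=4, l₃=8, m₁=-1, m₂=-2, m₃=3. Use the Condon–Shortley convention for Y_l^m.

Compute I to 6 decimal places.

Checks pass: Σm=0; 18 even; l₃=8∈[2,10].
(2·6+1)(2·4+1)(2·8+1) = 1989
Δ: 2! 10! 6! / 19! → 1/23279256
sum: t=0:+1/1658880 t=1:−1/518400 t=2:+1/1658880 = -1/1382400
3j²(6 4 8; 0 0 0) = Δ·Π!·Σ² = 504/46189  (sign -1)
sum: t=0:+1/2903040 t=1:−1/2073600 t=2:+1/20736000 = -13/145152000
3j²(6 4 8; -1 -2 3) = Δ·Π!·Σ² = 13/9044  (sign +1)
combine: 4πI² = 1989·504/46189·13/9044 = 2106/67507
take √, sign -1: I = -0.04982529

-0.049825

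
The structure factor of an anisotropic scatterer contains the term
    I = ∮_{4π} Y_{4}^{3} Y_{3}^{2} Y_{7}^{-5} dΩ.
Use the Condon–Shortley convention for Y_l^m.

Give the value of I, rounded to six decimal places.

-0.268170

m-sum 0 ✓  L=14 even ✓  1≤7≤7 ✓
Π(2lᵢ+1) = 9×7×15 = 945
triangle coeff Δ(4,3,7) = 1/45045
Σ_t [0,0]: t=0:+1/20736 = 1/20736
(3j)²=35/1287 [(4 3 7; 0 0 0)], sign=-1
Σ_t [0,0]: t=0:+1/604800 = 1/604800
(3j)²=16/455 [(4 3 7; 3 2 -5)], sign=+1
⇒ 4πI² = 1680/1859
I = (-1)√(1680/1859/(4π)) = -0.26816989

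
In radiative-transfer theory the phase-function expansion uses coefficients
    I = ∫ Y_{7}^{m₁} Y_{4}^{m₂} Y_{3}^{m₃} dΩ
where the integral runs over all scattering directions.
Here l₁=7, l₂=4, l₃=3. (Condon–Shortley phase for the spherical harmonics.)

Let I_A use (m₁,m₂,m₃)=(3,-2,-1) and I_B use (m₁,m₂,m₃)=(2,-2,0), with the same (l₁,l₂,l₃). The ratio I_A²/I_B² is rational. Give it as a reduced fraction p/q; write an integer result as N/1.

Same 7,4,3: normalisation and zero-m 3j drop out of the ratio.
A: Δ: 8! 6! 0! / 15! → 1/45045; sum: t=2:+1/69120 = 1/69120; 3j²(7 4 3; 3 -2 -1) = Δ·Π!·Σ² = 4/143  (sign +1)
B: Δ: 8! 6! 0! / 15! → 1/45045; sum: t=2:+1/51840 = 1/51840; 3j²(7 4 3; 2 -2 0) = Δ·Π!·Σ² = 8/429  (sign -1)
I_A²/I_B² = (4/143)/(8/429) = 3/2

3/2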